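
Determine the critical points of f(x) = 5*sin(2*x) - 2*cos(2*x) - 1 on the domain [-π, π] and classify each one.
f'(x) = 4*sin(2*x) + 10*cos(2*x)

Solve f'(x) = 0 on [-π, π]:
  f'(x) = 0 ⇔ 5*cos(2*x) = -2*sin(2*x) ⇔ tan(2*x) = -5/2, i.e. 2*x = arctan(-5/2) + nπ; keep the solutions lying in [-π, π].
  ⇒ x = -pi/2 - atan(5/2)/2 ≈ -2.1659, -atan(5/2)/2 ≈ -0.5951, -atan(5/2)/2 + pi/2 ≈ 0.9757, pi - atan(5/2)/2 ≈ 2.5464

f''(x) = -20*sin(2*x) + 8*cos(2*x)
Second-derivative test at each critical point:
  f''(-2.1659) = -21.5407 < 0 → local maximum
  f''(-0.5951) = 21.5407 > 0 → local minimum
  f''(0.9757) = -21.5407 < 0 → local maximum
  f''(2.5464) = 21.5407 > 0 → local minimum

Critical points: x = -pi/2 - atan(5/2)/2 ≈ -2.1659 (local maximum); x = -atan(5/2)/2 ≈ -0.5951 (local minimum); x = -atan(5/2)/2 + pi/2 ≈ 0.9757 (local maximum); x = pi - atan(5/2)/2 ≈ 2.5464 (local minimum)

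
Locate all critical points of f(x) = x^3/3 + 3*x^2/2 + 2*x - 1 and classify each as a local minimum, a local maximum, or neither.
f'(x) = x^2 + 3*x + 2

Solve f'(x) = 0:
  Factor: x^2 + 3*x + 2 = (x + 1)*(x + 2) = 0.
  ⇒ x = -2, -1

f''(x) = 2*x + 3
Second-derivative test at each critical point:
  f''(-2) = -1 < 0 → local maximum
  f''(-1) = 1 > 0 → local minimum

Critical points: x = -2 (local maximum); x = -1 (local minimum)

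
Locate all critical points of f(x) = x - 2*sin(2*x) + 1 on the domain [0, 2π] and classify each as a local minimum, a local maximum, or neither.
f'(x) = 1 - 4*cos(2*x)

Solve f'(x) = 0 on [0, 2π]:
  f'(x) = 0 ⇔ cos(2*x) = 1/4, i.e. 2*x = ±arccos(1/4) + 2nπ; keep the solutions lying in [0, 2π].
  ⇒ x = acos(1/4)/2 ≈ 0.6591, pi - acos(1/4)/2 ≈ 2.4825, acos(1/4)/2 + pi ≈ 3.8007, -acos(1/4)/2 + 2*pi ≈ 5.6241

f''(x) = 8*sin(2*x)
Second-derivative test at each critical point:
  f''(0.6591) = 7.7460 > 0 → local minimum
  f''(2.4825) = -7.7460 < 0 → local maximum
  f''(3.8007) = 7.7460 > 0 → local minimum
  f''(5.6241) = -7.7460 < 0 → local maximum

Critical points: x = acos(1/4)/2 ≈ 0.6591 (local minimum); x = pi - acos(1/4)/2 ≈ 2.4825 (local maximum); x = acos(1/4)/2 + pi ≈ 3.8007 (local minimum); x = -acos(1/4)/2 + 2*pi ≈ 5.6241 (local maximum)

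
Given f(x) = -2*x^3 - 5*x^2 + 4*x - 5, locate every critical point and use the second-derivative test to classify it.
f'(x) = -6*x^2 - 10*x + 4

Solve f'(x) = 0:
  Factor: -6*x^2 - 10*x + 4 = -2*(x + 2)*(3*x - 1) = 0.
  ⇒ x = -2, 1/3

f''(x) = -12*x - 10
Second-derivative test at each critical point:
  f''(-2) = 14 > 0 → local minimum
  f''(1/3) = -14 < 0 → local maximum

Critical points: x = -2 (local minimum); x = 1/3 (local maximum)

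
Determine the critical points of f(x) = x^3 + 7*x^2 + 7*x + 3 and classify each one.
f'(x) = 3*x^2 + 14*x + 7

Solve f'(x) = 0:
  3*x^2 + 14*x + 7 = 0 has no rational roots; quadratic formula: x = (-14 ± √112)/6.
  ⇒ x = -7/3 - 2*sqrt(7)/3 ≈ -4.0972, -7/3 + 2*sqrt(7)/3 ≈ -0.5695

f''(x) = 6*x + 14
Second-derivative test at each critical point:
  f''(-4.0972) = -10.5830 < 0 → local maximum
  f''(-0.5695) = 10.5830 > 0 → local minimum

Critical points: x = -7/3 - 2*sqrt(7)/3 ≈ -4.0972 (local maximum); x = -7/3 + 2*sqrt(7)/3 ≈ -0.5695 (local minimum)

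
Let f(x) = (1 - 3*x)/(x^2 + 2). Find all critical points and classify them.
f'(x) = (3*x^2 - 2*x - 6)/(x^4 + 4*x^2 + 4)

Solve f'(x) = 0:
  f'(x) = (3*x^2 - 2*x - 6)/(x^2 + 2)^2; the denominator is positive wherever f is defined, so f'(x) = 0 ⇔ 3*x^2 - 2*x - 6 = 0.
  3*x^2 - 2*x - 6 = 0 has no rational roots; quadratic formula: x = (2 ± √76)/6.
  ⇒ x = 1/3 - sqrt(19)/3 ≈ -1.1196, 1/3 + sqrt(19)/3 ≈ 1.7863

f''(x) = 2*(4*x^2*(1 - 3*x) + (9*x - 1)*(x^2 + 2))/(x^2 + 2)^3
Second-derivative test at each critical point:
  f''(-1.1196) = -0.8235 < 0 → local maximum
  f''(1.7863) = 0.3235 > 0 → local minimum

Critical points: x = 1/3 - sqrt(19)/3 ≈ -1.1196 (local maximum); x = 1/3 + sqrt(19)/3 ≈ 1.7863 (local minimum)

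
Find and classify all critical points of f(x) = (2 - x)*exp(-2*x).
f'(x) = (2*x - 5)*exp(-2*x)

Solve f'(x) = 0:
  f'(x) = (2*x - 5)·exp(-2*x) and exp(-2*x) > 0 for every x, so f'(x) = 0 ⇔ 2*x - 5 = 0.
  2*x - 5 = 0.
  ⇒ x = 5/2

f''(x) = 4*(3 - x)*exp(-2*x)
Second-derivative test at each critical point:
  f''(5/2) = 0.0135 > 0 → local minimum

Critical points: x = 5/2 (local minimum)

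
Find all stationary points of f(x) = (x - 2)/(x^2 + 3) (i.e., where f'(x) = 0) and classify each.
f'(x) = (x^2 - 2*x*(x - 2) + 3)/(x^2 + 3)^2

Solve f'(x) = 0:
  f'(x) = -(x^2 - 4*x - 3)/(x^2 + 3)^2; the denominator is positive wherever f is defined, so f'(x) = 0 ⇔ -x^2 + 4*x + 3 = 0.
  x^2 - 4*x - 3 = 0 has no rational roots; quadratic formula: x = (4 ± √28)/2.
  ⇒ x = 2 - sqrt(7) ≈ -0.6458, 2 + sqrt(7) ≈ 4.6458

f''(x) = 2*(4*x^2*(x - 2) + (2 - 3*x)*(x^2 + 3))/(x^2 + 3)^3
Second-derivative test at each critical point:
  f''(-0.6458) = 0.4532 > 0 → local minimum
  f''(4.6458) = -0.0088 < 0 → local maximum

Critical points: x = 2 - sqrt(7) ≈ -0.6458 (local minimum); x = 2 + sqrt(7) ≈ 4.6458 (local maximum)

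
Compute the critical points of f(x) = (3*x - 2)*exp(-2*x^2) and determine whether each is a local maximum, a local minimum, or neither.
f'(x) = (-4*x*(3*x - 2) + 3)*exp(-2*x^2)

Solve f'(x) = 0:
  f'(x) = (-12*x^2 + 8*x + 3)·exp(-2*x^2) and exp(-2*x^2) > 0 for every x, so f'(x) = 0 ⇔ -12*x^2 + 8*x + 3 = 0.
  12*x^2 - 8*x - 3 = 0 has no rational roots; quadratic formula: x = (8 ± √208)/24.
  ⇒ x = 1/3 - sqrt(13)/6 ≈ -0.2676, 1/3 + sqrt(13)/6 ≈ 0.9343

f''(x) = 4*(4*x^2*(3*x - 2) - 9*x + 2)*exp(-2*x^2)
Second-derivative test at each critical point:
  f''(-0.2676) = 12.4979 > 0 → local minimum
  f''(0.9343) = -2.5171 < 0 → local maximum

Critical points: x = 1/3 - sqrt(13)/6 ≈ -0.2676 (local minimum); x = 1/3 + sqrt(13)/6 ≈ 0.9343 (local maximum)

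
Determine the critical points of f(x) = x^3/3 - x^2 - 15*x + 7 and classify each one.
f'(x) = x^2 - 2*x - 15

Solve f'(x) = 0:
  Factor: x^2 - 2*x - 15 = (x - 5)*(x + 3) = 0.
  ⇒ x = -3, 5

f''(x) = 2*x - 2
Second-derivative test at each critical point:
  f''(-3) = -8 < 0 → local maximum
  f''(5) = 8 > 0 → local minimum

Critical points: x = -3 (local maximum); x = 5 (local minimum)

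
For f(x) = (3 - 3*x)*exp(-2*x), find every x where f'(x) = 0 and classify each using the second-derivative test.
f'(x) = 3*(2*x - 3)*exp(-2*x)

Solve f'(x) = 0:
  f'(x) = (6*x - 9)·exp(-2*x) and exp(-2*x) > 0 for every x, so f'(x) = 0 ⇔ 6*x - 9 = 0.
  Factor: 6*x - 9 = 3*(2*x - 3) = 0.
  ⇒ x = 3/2

f''(x) = 12*(2 - x)*exp(-2*x)
Second-derivative test at each critical point:
  f''(3/2) = 0.2987 > 0 → local minimum

Critical points: x = 3/2 (local minimum)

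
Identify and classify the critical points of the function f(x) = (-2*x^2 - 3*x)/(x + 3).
f'(x) = (-2*x^2 - 12*x - 9)/(x^2 + 6*x + 9)

Solve f'(x) = 0:
  f'(x) = -(2*x^2 + 12*x + 9)/(x + 3)^2; the denominator is positive wherever f is defined, so f'(x) = 0 ⇔ -2*x^2 - 12*x - 9 = 0.
  2*x^2 + 12*x + 9 = 0 has no rational roots; quadratic formula: x = (-12 ± √72)/4.
  ⇒ x = -3 - 3*sqrt(2)/2 ≈ -5.1213, -3 + 3*sqrt(2)/2 ≈ -0.8787

f''(x) = -18/(x^3 + 9*x^2 + 27*x + 27)
Second-derivative test at each critical point:
  f''(-5.1213) = 1.8856 > 0 → local minimum
  f''(-0.8787) = -1.8856 < 0 → local maximum

Critical points: x = -3 - 3*sqrt(2)/2 ≈ -5.1213 (local minimum); x = -3 + 3*sqrt(2)/2 ≈ -0.8787 (local maximum)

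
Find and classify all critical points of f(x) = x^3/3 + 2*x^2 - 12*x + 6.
f'(x) = x^2 + 4*x - 12

Solve f'(x) = 0:
  Factor: x^2 + 4*x - 12 = (x - 2)*(x + 6) = 0.
  ⇒ x = -6, 2

f''(x) = 2*x + 4
Second-derivative test at each critical point:
  f''(-6) = -8 < 0 → local maximum
  f''(2) = 8 > 0 → local minimum

Critical points: x = -6 (local maximum); x = 2 (local minimum)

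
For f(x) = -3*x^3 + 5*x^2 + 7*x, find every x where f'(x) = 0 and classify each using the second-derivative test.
f'(x) = -9*x^2 + 10*x + 7

Solve f'(x) = 0:
  9*x^2 - 10*x - 7 = 0 has no rational roots; quadratic formula: x = (10 ± √352)/18.
  ⇒ x = 5/9 - 2*sqrt(22)/9 ≈ -0.4868, 5/9 + 2*sqrt(22)/9 ≈ 1.5979

f''(x) = 10 - 18*x
Second-derivative test at each critical point:
  f''(-0.4868) = 18.7617 > 0 → local minimum
  f''(1.5979) = -18.7617 < 0 → local maximum

Critical points: x = 5/9 - 2*sqrt(22)/9 ≈ -0.4868 (local minimum); x = 5/9 + 2*sqrt(22)/9 ≈ 1.5979 (local maximum)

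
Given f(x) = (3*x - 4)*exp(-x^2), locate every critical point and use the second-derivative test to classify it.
f'(x) = (-2*x*(3*x - 4) + 3)*exp(-x^2)

Solve f'(x) = 0:
  f'(x) = (-6*x^2 + 8*x + 3)·exp(-x^2) and exp(-x^2) > 0 for every x, so f'(x) = 0 ⇔ -6*x^2 + 8*x + 3 = 0.
  6*x^2 - 8*x - 3 = 0 has no rational roots; quadratic formula: x = (8 ± √136)/12.
  ⇒ x = 2/3 - sqrt(34)/6 ≈ -0.3052, 2/3 + sqrt(34)/6 ≈ 1.6385

f''(x) = 2*(2*x^2*(3*x - 4) - 9*x + 4)*exp(-x^2)
Second-derivative test at each critical point:
  f''(-0.3052) = 10.6250 > 0 → local minimum
  f''(1.6385) = -0.7959 < 0 → local maximum

Critical points: x = 2/3 - sqrt(34)/6 ≈ -0.3052 (local minimum); x = 2/3 + sqrt(34)/6 ≈ 1.6385 (local maximum)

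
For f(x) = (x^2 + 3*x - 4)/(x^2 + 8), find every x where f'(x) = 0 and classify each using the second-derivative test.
f'(x) = 3*(-x^2 + 8*x + 8)/(x^4 + 16*x^2 + 64)

Solve f'(x) = 0:
  f'(x) = -3*(x^2 - 8*x - 8)/(x^2 + 8)^2; the denominator is positive wherever f is defined, so f'(x) = 0 ⇔ -3*x^2 + 24*x + 24 = 0.
  Factor: -3*x^2 + 24*x + 24 = -3*(x^2 - 8*x - 8); x^2 - 8*x - 8 = 0 has no rational roots; quadratic formula: x = (8 ± √96)/2.
  ⇒ x = 4 - 2*sqrt(6) ≈ -0.8990, 4 + 2*sqrt(6) ≈ 8.8990

f''(x) = 6*(x^3 - 12*x^2 - 24*x + 32)/(x^6 + 24*x^4 + 192*x^2 + 512)
Second-derivative test at each critical point:
  f''(-0.8990) = 0.3789 > 0 → local minimum
  f''(8.8990) = -0.0039 < 0 → local maximum

Critical points: x = 4 - 2*sqrt(6) ≈ -0.8990 (local minimum); x = 4 + 2*sqrt(6) ≈ 8.8990 (local maximum)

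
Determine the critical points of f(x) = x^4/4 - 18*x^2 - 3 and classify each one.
f'(x) = x*(x^2 - 36)

Solve f'(x) = 0:
  Factor: x^3 - 36*x = x*(x - 6)*(x + 6) = 0.
  ⇒ x = -6, 0, 6

f''(x) = 3*x^2 - 36
Second-derivative test at each critical point:
  f''(-6) = 72 > 0 → local minimum
  f''(0) = -36 < 0 → local maximum
  f''(6) = 72 > 0 → local minimum

Critical points: x = -6 (local minimum); x = 0 (local maximum); x = 6 (local minimum)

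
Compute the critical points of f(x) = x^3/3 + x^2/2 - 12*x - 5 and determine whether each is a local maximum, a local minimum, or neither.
f'(x) = x^2 + x - 12

Solve f'(x) = 0:
  Factor: x^2 + x - 12 = (x - 3)*(x + 4) = 0.
  ⇒ x = -4, 3

f''(x) = 2*x + 1
Second-derivative test at each critical point:
  f''(-4) = -7 < 0 → local maximum
  f''(3) = 7 > 0 → local minimum

Critical points: x = -4 (local maximum); x = 3 (local minimum)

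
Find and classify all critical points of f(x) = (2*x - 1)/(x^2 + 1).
f'(x) = 2*(-x^2 + x + 1)/(x^4 + 2*x^2 + 1)

Solve f'(x) = 0:
  f'(x) = -2*(x^2 - x - 1)/(x^2 + 1)^2; the denominator is positive wherever f is defined, so f'(x) = 0 ⇔ -2*x^2 + 2*x + 2 = 0.
  Factor: -2*x^2 + 2*x + 2 = -2*(x^2 - x - 1); x^2 - x - 1 = 0 has no rational roots; quadratic formula: x = (1 ± √5)/2.
  ⇒ x = 1/2 - sqrt(5)/2 ≈ -0.6180, 1/2 + sqrt(5)/2 ≈ 1.6180

f''(x) = 2*(4*x^2*(2*x - 1) + (1 - 6*x)*(x^2 + 1))/(x^2 + 1)^3
Second-derivative test at each critical point:
  f''(-0.6180) = 2.3416 > 0 → local minimum
  f''(1.6180) = -0.3416 < 0 → local maximum

Critical points: x = 1/2 - sqrt(5)/2 ≈ -0.6180 (local minimum); x = 1/2 + sqrt(5)/2 ≈ 1.6180 (local maximum)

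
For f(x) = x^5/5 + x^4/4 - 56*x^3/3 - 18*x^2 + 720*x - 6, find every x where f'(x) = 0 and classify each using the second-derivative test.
f'(x) = x^4 + x^3 - 56*x^2 - 36*x + 720

Solve f'(x) = 0:
  Factor: x^4 + x^3 - 56*x^2 - 36*x + 720 = (x - 6)*(x - 4)*(x + 5)*(x + 6) = 0.
  ⇒ x = -6, -5, 4, 6

f''(x) = 4*x^3 + 3*x^2 - 112*x - 36
Second-derivative test at each critical point:
  f''(-6) = -120 < 0 → local maximum
  f''(-5) = 99 > 0 → local minimum
  f''(4) = -180 < 0 → local maximum
  f''(6) = 264 > 0 → local minimum

Critical points: x = -6 (local maximum); x = -5 (local minimum); x = 4 (local maximum); x = 6 (local minimum)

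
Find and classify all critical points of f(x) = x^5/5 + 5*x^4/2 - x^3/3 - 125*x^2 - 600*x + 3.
f'(x) = x^4 + 10*x^3 - x^2 - 250*x - 600

Solve f'(x) = 0:
  Factor: x^4 + 10*x^3 - x^2 - 250*x - 600 = (x - 5)*(x + 4)*(x + 5)*(x + 6) = 0.
  ⇒ x = -6, -5, -4, 5

f''(x) = 4*x^3 + 30*x^2 - 2*x - 250
Second-derivative test at each critical point:
  f''(-6) = -22 < 0 → local maximum
  f''(-5) = 10 > 0 → local minimum
  f''(-4) = -18 < 0 → local maximum
  f''(5) = 990 > 0 → local minimum

Critical points: x = -6 (local maximum); x = -5 (local minimum); x = -4 (local maximum); x = 5 (local minimum)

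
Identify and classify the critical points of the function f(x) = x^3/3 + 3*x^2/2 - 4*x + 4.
f'(x) = x^2 + 3*x - 4

Solve f'(x) = 0:
  Factor: x^2 + 3*x - 4 = (x - 1)*(x + 4) = 0.
  ⇒ x = -4, 1

f''(x) = 2*x + 3
Second-derivative test at each critical point:
  f''(-4) = -5 < 0 → local maximum
  f''(1) = 5 > 0 → local minimum

Critical points: x = -4 (local maximum); x = 1 (local minimum)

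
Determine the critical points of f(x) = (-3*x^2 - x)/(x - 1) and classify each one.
f'(x) = (-3*x^2 + 6*x + 1)/(x^2 - 2*x + 1)

Solve f'(x) = 0:
  f'(x) = -(3*x^2 - 6*x - 1)/(x - 1)^2; the denominator is positive wherever f is defined, so f'(x) = 0 ⇔ -3*x^2 + 6*x + 1 = 0.
  3*x^2 - 6*x - 1 = 0 has no rational roots; quadratic formula: x = (6 ± √48)/6.
  ⇒ x = 1 - 2*sqrt(3)/3 ≈ -0.1547, 1 + 2*sqrt(3)/3 ≈ 2.1547

f''(x) = -8/(x^3 - 3*x^2 + 3*x - 1)
Second-derivative test at each critical point:
  f''(-0.1547) = 5.1962 > 0 → local minimum
  f''(2.1547) = -5.1962 < 0 → local maximum

Critical points: x = 1 - 2*sqrt(3)/3 ≈ -0.1547 (local minimum); x = 1 + 2*sqrt(3)/3 ≈ 2.1547 (local maximum)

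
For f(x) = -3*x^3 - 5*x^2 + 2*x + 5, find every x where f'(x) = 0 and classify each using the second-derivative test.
f'(x) = -9*x^2 - 10*x + 2

Solve f'(x) = 0:
  9*x^2 + 10*x - 2 = 0 has no rational roots; quadratic formula: x = (-10 ± √172)/18.
  ⇒ x = -sqrt(43)/9 - 5/9 ≈ -1.2842, -5/9 + sqrt(43)/9 ≈ 0.1730

f''(x) = -18*x - 10
Second-derivative test at each critical point:
  f''(-1.2842) = 13.1149 > 0 → local minimum
  f''(0.1730) = -13.1149 < 0 → local maximum

Critical points: x = -sqrt(43)/9 - 5/9 ≈ -1.2842 (local minimum); x = -5/9 + sqrt(43)/9 ≈ 0.1730 (local maximum)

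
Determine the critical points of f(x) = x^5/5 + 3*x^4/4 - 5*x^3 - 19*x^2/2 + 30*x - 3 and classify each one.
f'(x) = x^4 + 3*x^3 - 15*x^2 - 19*x + 30

Solve f'(x) = 0:
  Factor: x^4 + 3*x^3 - 15*x^2 - 19*x + 30 = (x - 3)*(x - 1)*(x + 2)*(x + 5) = 0.
  ⇒ x = -5, -2, 1, 3

f''(x) = 4*x^3 + 9*x^2 - 30*x - 19
Second-derivative test at each critical point:
  f''(-5) = -144 < 0 → local maximum
  f''(-2) = 45 > 0 → local minimum
  f''(1) = -36 < 0 → local maximum
  f''(3) = 80 > 0 → local minimum

Critical points: x = -5 (local maximum); x = -2 (local minimum); x = 1 (local maximum); x = 3 (local minimum)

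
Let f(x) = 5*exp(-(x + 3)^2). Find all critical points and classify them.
f'(x) = 10*(-x - 3)*exp(-(x + 3)^2)

Solve f'(x) = 0:
  f'(x) = (-10*x - 30)·exp(-(x + 3)^2) and exp(-(x + 3)^2) > 0 for every x, so f'(x) = 0 ⇔ -10*x - 30 = 0.
  Factor: -10*x - 30 = -10*(x + 3) = 0.
  ⇒ x = -3

f''(x) = 10*(2*(x + 3)^2 - 1)*exp(-(x + 3)^2)
Second-derivative test at each critical point:
  f''(-3) = -10 < 0 → local maximum

Critical points: x = -3 (local maximum)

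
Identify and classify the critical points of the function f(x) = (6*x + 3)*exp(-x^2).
f'(x) = 6*(-x*(2*x + 1) + 1)*exp(-x^2)

Solve f'(x) = 0:
  f'(x) = (-12*x^2 - 6*x + 6)·exp(-x^2) and exp(-x^2) > 0 for every x, so f'(x) = 0 ⇔ -12*x^2 - 6*x + 6 = 0.
  Factor: -12*x^2 - 6*x + 6 = -6*(x + 1)*(2*x - 1) = 0.
  ⇒ x = -1, 1/2

f''(x) = 6*(2*x^2*(2*x + 1) - 6*x - 1)*exp(-x^2)
Second-derivative test at each critical point:
  f''(-1) = 6.6218 > 0 → local minimum
  f''(1/2) = -14.0184 < 0 → local maximum

Critical points: x = -1 (local minimum); x = 1/2 (local maximum)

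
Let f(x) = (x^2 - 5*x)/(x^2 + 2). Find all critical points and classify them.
f'(x) = (5*x^2 + 4*x - 10)/(x^4 + 4*x^2 + 4)

Solve f'(x) = 0:
  f'(x) = (5*x^2 + 4*x - 10)/(x^2 + 2)^2; the denominator is positive wherever f is defined, so f'(x) = 0 ⇔ 5*x^2 + 4*x - 10 = 0.
  5*x^2 + 4*x - 10 = 0 has no rational roots; quadratic formula: x = (-4 ± √216)/10.
  ⇒ x = -3*sqrt(6)/5 - 2/5 ≈ -1.8697, -2/5 + 3*sqrt(6)/5 ≈ 1.0697

f''(x) = 2*(-5*x^3 - 6*x^2 + 30*x + 4)/(x^6 + 6*x^4 + 12*x^2 + 8)
Second-derivative test at each critical point:
  f''(-1.8697) = -0.4866 < 0 → local maximum
  f''(1.0697) = 1.4866 > 0 → local minimum

Critical points: x = -3*sqrt(6)/5 - 2/5 ≈ -1.8697 (local maximum); x = -2/5 + 3*sqrt(6)/5 ≈ 1.0697 (local minimum)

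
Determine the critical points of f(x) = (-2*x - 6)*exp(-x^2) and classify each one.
f'(x) = 2*(2*x*(x + 3) - 1)*exp(-x^2)

Solve f'(x) = 0:
  f'(x) = (4*x^2 + 12*x - 2)·exp(-x^2) and exp(-x^2) > 0 for every x, so f'(x) = 0 ⇔ 4*x^2 + 12*x - 2 = 0.
  Factor: 4*x^2 + 12*x - 2 = 2*(2*x^2 + 6*x - 1); 2*x^2 + 6*x - 1 = 0 has no rational roots; quadratic formula: x = (-6 ± √44)/4.
  ⇒ x = -sqrt(11)/2 - 3/2 ≈ -3.1583, -3/2 + sqrt(11)/2 ≈ 0.1583

f''(x) = 4*(-2*x^2*(x + 3) + 3*x + 3)*exp(-x^2)
Second-derivative test at each critical point:
  f''(-3.1583) = -0.0006 < 0 → local maximum
  f''(0.1583) = 12.9381 > 0 → local minimum

Critical points: x = -sqrt(11)/2 - 3/2 ≈ -3.1583 (local maximum); x = -3/2 + sqrt(11)/2 ≈ 0.1583 (local minimum)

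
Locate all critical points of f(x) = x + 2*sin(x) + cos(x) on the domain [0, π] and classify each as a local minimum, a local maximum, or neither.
f'(x) = -sin(x) + 2*cos(x) + 1

Solve f'(x) = 0 on [0, π]:
  f'(x) = 0 ⇔ -sin(x) + 2*cos(x) = -1. Write the left side as R·cos(x + φ) with R = √(2² + 1²) = sqrt(5), cos φ = 2*sqrt(5)/5, sin φ = sqrt(5)/5; then cos(x + φ) = -sqrt(5)/5. Solve for x and keep the solutions lying in [0, π].
  ⇒ x = pi/2 ≈ 1.5708

f''(x) = -2*sin(x) - cos(x)
Second-derivative test at each critical point:
  f''(1.5708) = -2 < 0 → local maximum

Critical points: x = pi/2 ≈ 1.5708 (local maximum)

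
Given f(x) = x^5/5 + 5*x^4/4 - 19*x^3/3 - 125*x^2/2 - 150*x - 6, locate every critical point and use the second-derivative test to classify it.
f'(x) = x^4 + 5*x^3 - 19*x^2 - 125*x - 150

Solve f'(x) = 0:
  Factor: x^4 + 5*x^3 - 19*x^2 - 125*x - 150 = (x - 5)*(x + 2)*(x + 3)*(x + 5) = 0.
  ⇒ x = -5, -3, -2, 5

f''(x) = 4*x^3 + 15*x^2 - 38*x - 125
Second-derivative test at each critical point:
  f''(-5) = -60 < 0 → local maximum
  f''(-3) = 16 > 0 → local minimum
  f''(-2) = -21 < 0 → local maximum
  f''(5) = 560 > 0 → local minimum

Critical points: x = -5 (local maximum); x = -3 (local minimum); x = -2 (local maximum); x = 5 (local minimum)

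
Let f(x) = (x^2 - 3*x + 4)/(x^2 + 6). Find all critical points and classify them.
f'(x) = (3*x^2 + 4*x - 18)/(x^4 + 12*x^2 + 36)

Solve f'(x) = 0:
  f'(x) = (3*x^2 + 4*x - 18)/(x^2 + 6)^2; the denominator is positive wherever f is defined, so f'(x) = 0 ⇔ 3*x^2 + 4*x - 18 = 0.
  3*x^2 + 4*x - 18 = 0 has no rational roots; quadratic formula: x = (-4 ± √232)/6.
  ⇒ x = -sqrt(58)/3 - 2/3 ≈ -3.2053, -2/3 + sqrt(58)/3 ≈ 1.8719

f''(x) = 6*(-x^3 - 2*x^2 + 18*x + 4)/(x^6 + 18*x^4 + 108*x^2 + 216)
Second-derivative test at each critical point:
  f''(-3.2053) = -0.0575 < 0 → local maximum
  f''(1.8719) = 0.1686 > 0 → local minimum

Critical points: x = -sqrt(58)/3 - 2/3 ≈ -3.2053 (local maximum); x = -2/3 + sqrt(58)/3 ≈ 1.8719 (local minimum)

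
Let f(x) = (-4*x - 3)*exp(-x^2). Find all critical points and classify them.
f'(x) = 2*(x*(4*x + 3) - 2)*exp(-x^2)

Solve f'(x) = 0:
  f'(x) = (8*x^2 + 6*x - 4)·exp(-x^2) and exp(-x^2) > 0 for every x, so f'(x) = 0 ⇔ 8*x^2 + 6*x - 4 = 0.
  Factor: 8*x^2 + 6*x - 4 = 2*(4*x^2 + 3*x - 2); 4*x^2 + 3*x - 2 = 0 has no rational roots; quadratic formula: x = (-3 ± √41)/8.
  ⇒ x = -sqrt(41)/8 - 3/8 ≈ -1.1754, -3/8 + sqrt(41)/8 ≈ 0.4254

f''(x) = 2*(-8*x^3 - 6*x^2 + 12*x + 3)*exp(-x^2)
Second-derivative test at each critical point:
  f''(-1.1754) = -3.2168 < 0 → local maximum
  f''(0.4254) = 10.6864 > 0 → local minimum

Critical points: x = -sqrt(41)/8 - 3/8 ≈ -1.1754 (local maximum); x = -3/8 + sqrt(41)/8 ≈ 0.4254 (local minimum)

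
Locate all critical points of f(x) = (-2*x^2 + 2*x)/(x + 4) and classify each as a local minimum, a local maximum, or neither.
f'(x) = 2*(-x^2 - 8*x + 4)/(x^2 + 8*x + 16)

Solve f'(x) = 0:
  f'(x) = -2*(x^2 + 8*x - 4)/(x + 4)^2; the denominator is positive wherever f is defined, so f'(x) = 0 ⇔ -2*x^2 - 16*x + 8 = 0.
  Factor: -2*x^2 - 16*x + 8 = -2*(x^2 + 8*x - 4); x^2 + 8*x - 4 = 0 has no rational roots; quadratic formula: x = (-8 ± √80)/2.
  ⇒ x = -2*sqrt(5) - 4 ≈ -8.4721, -4 + 2*sqrt(5) ≈ 0.4721

f''(x) = -80/(x^3 + 12*x^2 + 48*x + 64)
Second-derivative test at each critical point:
  f''(-8.4721) = 0.8944 > 0 → local minimum
  f''(0.4721) = -0.8944 < 0 → local maximum

Critical points: x = -2*sqrt(5) - 4 ≈ -8.4721 (local minimum); x = -4 + 2*sqrt(5) ≈ 0.4721 (local maximum)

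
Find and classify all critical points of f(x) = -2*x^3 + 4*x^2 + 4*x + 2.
f'(x) = -6*x^2 + 8*x + 4

Solve f'(x) = 0:
  Factor: -6*x^2 + 8*x + 4 = -2*(3*x^2 - 4*x - 2); 3*x^2 - 4*x - 2 = 0 has no rational roots; quadratic formula: x = (4 ± √40)/6.
  ⇒ x = 2/3 - sqrt(10)/3 ≈ -0.3874, 2/3 + sqrt(10)/3 ≈ 1.7208

f''(x) = 8 - 12*x
Second-derivative test at each critical point:
  f''(-0.3874) = 12.6491 > 0 → local minimum
  f''(1.7208) = -12.6491 < 0 → local maximum

Critical points: x = 2/3 - sqrt(10)/3 ≈ -0.3874 (local minimum); x = 2/3 + sqrt(10)/3 ≈ 1.7208 (local maximum)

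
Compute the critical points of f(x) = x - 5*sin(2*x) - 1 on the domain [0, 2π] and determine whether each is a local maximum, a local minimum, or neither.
f'(x) = 1 - 10*cos(2*x)

Solve f'(x) = 0 on [0, 2π]:
  f'(x) = 0 ⇔ cos(2*x) = 1/10, i.e. 2*x = ±arccos(1/10) + 2nπ; keep the solutions lying in [0, 2π].
  ⇒ x = acos(1/10)/2 ≈ 0.7353, pi - acos(1/10)/2 ≈ 2.4063, acos(1/10)/2 + pi ≈ 3.8769, -acos(1/10)/2 + 2*pi ≈ 5.5479

f''(x) = 20*sin(2*x)
Second-derivative test at each critical point:
  f''(0.7353) = 19.8997 > 0 → local minimum
  f''(2.4063) = -19.8997 < 0 → local maximum
  f''(3.8769) = 19.8997 > 0 → local minimum
  f''(5.5479) = -19.8997 < 0 → local maximum

Critical points: x = acos(1/10)/2 ≈ 0.7353 (local minimum); x = pi - acos(1/10)/2 ≈ 2.4063 (local maximum); x = acos(1/10)/2 + pi ≈ 3.8769 (local minimum); x = -acos(1/10)/2 + 2*pi ≈ 5.5479 (local maximum)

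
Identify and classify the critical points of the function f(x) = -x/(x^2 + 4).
f'(x) = (x^2 - 4)/(x^2 + 4)^2

Solve f'(x) = 0:
  f'(x) = (x - 2)*(x + 2)/(x^2 + 4)^2; the denominator is positive wherever f is defined, so f'(x) = 0 ⇔ x^2 - 4 = 0.
  Factor: x^2 - 4 = (x - 2)*(x + 2) = 0.
  ⇒ x = -2, 2

f''(x) = 2*x*(12 - x^2)/(x^2 + 4)^3
Second-derivative test at each critical point:
  f''(-2) = -1/16 < 0 → local maximum
  f''(2) = 1/16 > 0 → local minimum

Critical points: x = -2 (local maximum); x = 2 (local minimum)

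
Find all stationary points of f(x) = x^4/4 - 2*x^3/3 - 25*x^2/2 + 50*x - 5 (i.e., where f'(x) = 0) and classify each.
f'(x) = x^3 - 2*x^2 - 25*x + 50

Solve f'(x) = 0:
  Factor: x^3 - 2*x^2 - 25*x + 50 = (x - 5)*(x - 2)*(x + 5) = 0.
  ⇒ x = -5, 2, 5

f''(x) = 3*x^2 - 4*x - 25
Second-derivative test at each critical point:
  f''(-5) = 70 > 0 → local minimum
  f''(2) = -21 < 0 → local maximum
  f''(5) = 30 > 0 → local minimum

Critical points: x = -5 (local minimum); x = 2 (local maximum); x = 5 (local minimum)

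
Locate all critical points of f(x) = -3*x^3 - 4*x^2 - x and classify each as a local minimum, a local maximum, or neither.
f'(x) = -9*x^2 - 8*x - 1

Solve f'(x) = 0:
  9*x^2 + 8*x + 1 = 0 has no rational roots; quadratic formula: x = (-8 ± √28)/18.
  ⇒ x = -4/9 - sqrt(7)/9 ≈ -0.7384, -4/9 + sqrt(7)/9 ≈ -0.1505

f''(x) = -18*x - 8
Second-derivative test at each critical point:
  f''(-0.7384) = 5.2915 > 0 → local minimum
  f''(-0.1505) = -5.2915 < 0 → local maximum

Critical points: x = -4/9 - sqrt(7)/9 ≈ -0.7384 (local minimum); x = -4/9 + sqrt(7)/9 ≈ -0.1505 (local maximum)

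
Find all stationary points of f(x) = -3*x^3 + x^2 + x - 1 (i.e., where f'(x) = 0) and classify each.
f'(x) = -9*x^2 + 2*x + 1

Solve f'(x) = 0:
  9*x^2 - 2*x - 1 = 0 has no rational roots; quadratic formula: x = (2 ± √40)/18.
  ⇒ x = 1/9 - sqrt(10)/9 ≈ -0.2403, 1/9 + sqrt(10)/9 ≈ 0.4625

f''(x) = 2 - 18*x
Second-derivative test at each critical point:
  f''(-0.2403) = 6.3246 > 0 → local minimum
  f''(0.4625) = -6.3246 < 0 → local maximum

Critical points: x = 1/9 - sqrt(10)/9 ≈ -0.2403 (local minimum); x = 1/9 + sqrt(10)/9 ≈ 0.4625 (local maximum)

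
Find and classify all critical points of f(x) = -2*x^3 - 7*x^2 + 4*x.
f'(x) = -6*x^2 - 14*x + 4

Solve f'(x) = 0:
  Factor: -6*x^2 - 14*x + 4 = -2*(3*x^2 + 7*x - 2); 3*x^2 + 7*x - 2 = 0 has no rational roots; quadratic formula: x = (-7 ± √73)/6.
  ⇒ x = -sqrt(73)/6 - 7/6 ≈ -2.5907, -7/6 + sqrt(73)/6 ≈ 0.2573

f''(x) = -12*x - 14
Second-derivative test at each critical point:
  f''(-2.5907) = 17.0880 > 0 → local minimum
  f''(0.2573) = -17.0880 < 0 → local maximum

Critical points: x = -sqrt(73)/6 - 7/6 ≈ -2.5907 (local minimum); x = -7/6 + sqrt(73)/6 ≈ 0.2573 (local maximum)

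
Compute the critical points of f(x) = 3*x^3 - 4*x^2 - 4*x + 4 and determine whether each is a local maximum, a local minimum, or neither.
f'(x) = 9*x^2 - 8*x - 4

Solve f'(x) = 0:
  9*x^2 - 8*x - 4 = 0 has no rational roots; quadratic formula: x = (8 ± √208)/18.
  ⇒ x = 4/9 - 2*sqrt(13)/9 ≈ -0.3568, 4/9 + 2*sqrt(13)/9 ≈ 1.2457

f''(x) = 18*x - 8
Second-derivative test at each critical point:
  f''(-0.3568) = -14.4222 < 0 → local maximum
  f''(1.2457) = 14.4222 > 0 → local minimum

Critical points: x = 4/9 - 2*sqrt(13)/9 ≈ -0.3568 (local maximum); x = 4/9 + 2*sqrt(13)/9 ≈ 1.2457 (local minimum)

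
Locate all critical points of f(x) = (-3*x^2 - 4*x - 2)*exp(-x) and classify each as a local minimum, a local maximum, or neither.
f'(x) = (3*x^2 - 2*x - 2)*exp(-x)

Solve f'(x) = 0:
  f'(x) = (3*x^2 - 2*x - 2)·exp(-x) and exp(-x) > 0 for every x, so f'(x) = 0 ⇔ 3*x^2 - 2*x - 2 = 0.
  3*x^2 - 2*x - 2 = 0 has no rational roots; quadratic formula: x = (2 ± √28)/6.
  ⇒ x = 1/3 - sqrt(7)/3 ≈ -0.5486, 1/3 + sqrt(7)/3 ≈ 1.2153

f''(x) = x*(8 - 3*x)*exp(-x)
Second-derivative test at each critical point:
  f''(-0.5486) = -9.1585 < 0 → local maximum
  f''(1.2153) = 1.5696 > 0 → local minimum

Critical points: x = 1/3 - sqrt(7)/3 ≈ -0.5486 (local maximum); x = 1/3 + sqrt(7)/3 ≈ 1.2153 (local minimum)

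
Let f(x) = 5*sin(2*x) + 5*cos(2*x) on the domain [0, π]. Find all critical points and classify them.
f'(x) = 10*sqrt(2)*cos(2*x + pi/4)

Solve f'(x) = 0 on [0, π]:
  f'(x) = 0 ⇔ 5*cos(2*x) = 5*sin(2*x) ⇔ tan(2*x) = 1, i.e. 2*x = arctan(1) + nπ; keep the solutions lying in [0, π].
  ⇒ x = pi/8 ≈ 0.3927, 5*pi/8 ≈ 1.9635

f''(x) = -20*sqrt(2)*sin(2*x + pi/4)
Second-derivative test at each critical point:
  f''(0.3927) = -28.2843 < 0 → local maximum
  f''(1.9635) = 28.2843 > 0 → local minimum

Critical points: x = pi/8 ≈ 0.3927 (local maximum); x = 5*pi/8 ≈ 1.9635 (local minimum)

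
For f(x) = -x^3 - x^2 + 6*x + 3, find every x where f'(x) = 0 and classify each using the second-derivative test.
f'(x) = -3*x^2 - 2*x + 6

Solve f'(x) = 0:
  3*x^2 + 2*x - 6 = 0 has no rational roots; quadratic formula: x = (-2 ± √76)/6.
  ⇒ x = -sqrt(19)/3 - 1/3 ≈ -1.7863, -1/3 + sqrt(19)/3 ≈ 1.1196

f''(x) = -6*x - 2
Second-derivative test at each critical point:
  f''(-1.7863) = 8.7178 > 0 → local minimum
  f''(1.1196) = -8.7178 < 0 → local maximum

Critical points: x = -sqrt(19)/3 - 1/3 ≈ -1.7863 (local minimum); x = -1/3 + sqrt(19)/3 ≈ 1.1196 (local maximum)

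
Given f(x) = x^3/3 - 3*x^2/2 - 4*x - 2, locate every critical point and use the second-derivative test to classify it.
f'(x) = x^2 - 3*x - 4

Solve f'(x) = 0:
  Factor: x^2 - 3*x - 4 = (x - 4)*(x + 1) = 0.
  ⇒ x = -1, 4

f''(x) = 2*x - 3
Second-derivative test at each critical point:
  f''(-1) = -5 < 0 → local maximum
  f''(4) = 5 > 0 → local minimum

Critical points: x = -1 (local maximum); x = 4 (local minimum)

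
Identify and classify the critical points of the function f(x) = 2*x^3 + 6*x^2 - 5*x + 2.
f'(x) = 6*x^2 + 12*x - 5

Solve f'(x) = 0:
  6*x^2 + 12*x - 5 = 0 has no rational roots; quadratic formula: x = (-12 ± √264)/12.
  ⇒ x = -sqrt(66)/6 - 1 ≈ -2.3540, -1 + sqrt(66)/6 ≈ 0.3540

f''(x) = 12*x + 12
Second-derivative test at each critical point:
  f''(-2.3540) = -16.2481 < 0 → local maximum
  f''(0.3540) = 16.2481 > 0 → local minimum

Critical points: x = -sqrt(66)/6 - 1 ≈ -2.3540 (local maximum); x = -1 + sqrt(66)/6 ≈ 0.3540 (local minimum)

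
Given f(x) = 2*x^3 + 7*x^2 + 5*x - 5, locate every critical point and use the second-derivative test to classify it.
f'(x) = 6*x^2 + 14*x + 5

Solve f'(x) = 0:
  6*x^2 + 14*x + 5 = 0 has no rational roots; quadratic formula: x = (-14 ± √76)/12.
  ⇒ x = -7/6 - sqrt(19)/6 ≈ -1.8931, -7/6 + sqrt(19)/6 ≈ -0.4402

f''(x) = 12*x + 14
Second-derivative test at each critical point:
  f''(-1.8931) = -8.7178 < 0 → local maximum
  f''(-0.4402) = 8.7178 > 0 → local minimum

Critical points: x = -7/6 - sqrt(19)/6 ≈ -1.8931 (local maximum); x = -7/6 + sqrt(19)/6 ≈ -0.4402 (local minimum)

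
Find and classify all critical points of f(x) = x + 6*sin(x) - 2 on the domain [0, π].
f'(x) = 6*cos(x) + 1

Solve f'(x) = 0 on [0, π]:
  f'(x) = 0 ⇔ cos(x) = -1/6, i.e. x = ±arccos(-1/6) + 2nπ; keep the solutions lying in [0, π].
  ⇒ x = acos(-1/6) ≈ 1.7382

f''(x) = -6*sin(x)
Second-derivative test at each critical point:
  f''(1.7382) = -5.9161 < 0 → local maximum

Critical points: x = acos(-1/6) ≈ 1.7382 (local maximum)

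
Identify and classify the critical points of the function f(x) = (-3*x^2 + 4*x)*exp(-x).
f'(x) = (3*x^2 - 10*x + 4)*exp(-x)

Solve f'(x) = 0:
  f'(x) = (3*x^2 - 10*x + 4)·exp(-x) and exp(-x) > 0 for every x, so f'(x) = 0 ⇔ 3*x^2 - 10*x + 4 = 0.
  3*x^2 - 10*x + 4 = 0 has no rational roots; quadratic formula: x = (10 ± √52)/6.
  ⇒ x = 5/3 - sqrt(13)/3 ≈ 0.4648, sqrt(13)/3 + 5/3 ≈ 2.8685

f''(x) = (-3*x^2 + 16*x - 14)*exp(-x)
Second-derivative test at each critical point:
  f''(0.4648) = -4.5304 < 0 → local maximum
  f''(2.8685) = 0.4095 > 0 → local minimum

Critical points: x = 5/3 - sqrt(13)/3 ≈ 0.4648 (local maximum); x = sqrt(13)/3 + 5/3 ≈ 2.8685 (local minimum)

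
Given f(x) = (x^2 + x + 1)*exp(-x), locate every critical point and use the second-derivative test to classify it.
f'(x) = x*(1 - x)*exp(-x)

Solve f'(x) = 0:
  f'(x) = (-x^2 + x)·exp(-x) and exp(-x) > 0 for every x, so f'(x) = 0 ⇔ -x^2 + x = 0.
  Factor: -x^2 + x = -x*(x - 1) = 0.
  ⇒ x = 0, 1

f''(x) = (x^2 - 3*x + 1)*exp(-x)
Second-derivative test at each critical point:
  f''(0) = 1 > 0 → local minimum
  f''(1) = -0.3679 < 0 → local maximum

Critical points: x = 0 (local minimum); x = 1 (local maximum)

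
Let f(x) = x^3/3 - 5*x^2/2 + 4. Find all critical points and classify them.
f'(x) = x*(x - 5)

Solve f'(x) = 0:
  Factor: x^2 - 5*x = x*(x - 5) = 0.
  ⇒ x = 0, 5

f''(x) = 2*x - 5
Second-derivative test at each critical point:
  f''(0) = -5 < 0 → local maximum
  f''(5) = 5 > 0 → local minimum

Critical points: x = 0 (local maximum); x = 5 (local minimum)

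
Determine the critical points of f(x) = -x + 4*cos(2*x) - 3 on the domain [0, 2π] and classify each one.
f'(x) = -8*sin(2*x) - 1

Solve f'(x) = 0 on [0, 2π]:
  f'(x) = 0 ⇔ sin(2*x) = -1/8, i.e. 2*x = arcsin(-1/8) + 2nπ or 2*x = π − arcsin(-1/8) + 2nπ; keep the solutions lying in [0, 2π].
  ⇒ x = asin(1/8)/2 + pi/2 ≈ 1.6335, pi - asin(1/8)/2 ≈ 3.0789, asin(1/8)/2 + 3*pi/2 ≈ 4.7751, -asin(1/8)/2 + 2*pi ≈ 6.2205

f''(x) = -16*cos(2*x)
Second-derivative test at each critical point:
  f''(1.6335) = 15.8745 > 0 → local minimum
  f''(3.0789) = -15.8745 < 0 → local maximum
  f''(4.7751) = 15.8745 > 0 → local minimum
  f''(6.2205) = -15.8745 < 0 → local maximum

Critical points: x = asin(1/8)/2 + pi/2 ≈ 1.6335 (local minimum); x = pi - asin(1/8)/2 ≈ 3.0789 (local maximum); x = asin(1/8)/2 + 3*pi/2 ≈ 4.7751 (local minimum); x = -asin(1/8)/2 + 2*pi ≈ 6.2205 (local maximum)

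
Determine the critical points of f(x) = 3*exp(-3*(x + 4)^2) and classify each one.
f'(x) = 18*(-x - 4)*exp(-3*(x + 4)^2)

Solve f'(x) = 0:
  f'(x) = (-18*x - 72)·exp(-3*(x + 4)^2) and exp(-3*(x + 4)^2) > 0 for every x, so f'(x) = 0 ⇔ -18*x - 72 = 0.
  Factor: -18*x - 72 = -18*(x + 4) = 0.
  ⇒ x = -4

f''(x) = 18*(6*(x + 4)^2 - 1)*exp(-3*(x + 4)^2)
Second-derivative test at each critical point:
  f''(-4) = -18 < 0 → local maximum

Critical points: x = -4 (local maximum)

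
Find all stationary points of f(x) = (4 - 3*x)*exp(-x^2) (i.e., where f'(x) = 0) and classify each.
f'(x) = (2*x*(3*x - 4) - 3)*exp(-x^2)

Solve f'(x) = 0:
  f'(x) = (6*x^2 - 8*x - 3)·exp(-x^2) and exp(-x^2) > 0 for every x, so f'(x) = 0 ⇔ 6*x^2 - 8*x - 3 = 0.
  6*x^2 - 8*x - 3 = 0 has no rational roots; quadratic formula: x = (8 ± √136)/12.
  ⇒ x = 2/3 - sqrt(34)/6 ≈ -0.3052, 2/3 + sqrt(34)/6 ≈ 1.6385

f''(x) = 2*(2*x^2*(4 - 3*x) + 9*x - 4)*exp(-x^2)
Second-derivative test at each critical point:
  f''(-0.3052) = -10.6250 < 0 → local maximum
  f''(1.6385) = 0.7959 > 0 → local minimum

Critical points: x = 2/3 - sqrt(34)/6 ≈ -0.3052 (local maximum); x = 2/3 + sqrt(34)/6 ≈ 1.6385 (local minimum)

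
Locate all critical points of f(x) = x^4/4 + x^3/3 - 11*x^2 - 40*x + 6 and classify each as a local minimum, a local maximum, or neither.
f'(x) = x^3 + x^2 - 22*x - 40

Solve f'(x) = 0:
  Factor: x^3 + x^2 - 22*x - 40 = (x - 5)*(x + 2)*(x + 4) = 0.
  ⇒ x = -4, -2, 5

f''(x) = 3*x^2 + 2*x - 22
Second-derivative test at each critical point:
  f''(-4) = 18 > 0 → local minimum
  f''(-2) = -14 < 0 → local maximum
  f''(5) = 63 > 0 → local minimum

Critical points: x = -4 (local minimum); x = -2 (local maximum); x = 5 (local minimum)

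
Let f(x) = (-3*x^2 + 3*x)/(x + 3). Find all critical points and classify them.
f'(x) = 3*(-x^2 - 6*x + 3)/(x^2 + 6*x + 9)

Solve f'(x) = 0:
  f'(x) = -3*(x^2 + 6*x - 3)/(x + 3)^2; the denominator is positive wherever f is defined, so f'(x) = 0 ⇔ -3*x^2 - 18*x + 9 = 0.
  Factor: -3*x^2 - 18*x + 9 = -3*(x^2 + 6*x - 3); x^2 + 6*x - 3 = 0 has no rational roots; quadratic formula: x = (-6 ± √48)/2.
  ⇒ x = -2*sqrt(3) - 3 ≈ -6.4641, -3 + 2*sqrt(3) ≈ 0.4641

f''(x) = -72/(x^3 + 9*x^2 + 27*x + 27)
Second-derivative test at each critical point:
  f''(-6.4641) = 1.7321 > 0 → local minimum
  f''(0.4641) = -1.7321 < 0 → local maximum

Critical points: x = -2*sqrt(3) - 3 ≈ -6.4641 (local minimum); x = -3 + 2*sqrt(3) ≈ 0.4641 (local maximum)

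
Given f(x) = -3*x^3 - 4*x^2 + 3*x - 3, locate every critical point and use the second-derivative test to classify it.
f'(x) = -9*x^2 - 8*x + 3

Solve f'(x) = 0:
  9*x^2 + 8*x - 3 = 0 has no rational roots; quadratic formula: x = (-8 ± √172)/18.
  ⇒ x = -sqrt(43)/9 - 4/9 ≈ -1.1730, -4/9 + sqrt(43)/9 ≈ 0.2842

f''(x) = -18*x - 8
Second-derivative test at each critical point:
  f''(-1.1730) = 13.1149 > 0 → local minimum
  f''(0.2842) = -13.1149 < 0 → local maximum

Critical points: x = -sqrt(43)/9 - 4/9 ≈ -1.1730 (local minimum); x = -4/9 + sqrt(43)/9 ≈ 0.2842 (local maximum)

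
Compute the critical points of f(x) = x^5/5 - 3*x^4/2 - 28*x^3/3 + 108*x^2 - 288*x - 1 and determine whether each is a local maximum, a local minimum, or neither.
f'(x) = x^4 - 6*x^3 - 28*x^2 + 216*x - 288

Solve f'(x) = 0:
  Factor: x^4 - 6*x^3 - 28*x^2 + 216*x - 288 = (x - 6)*(x - 4)*(x - 2)*(x + 6) = 0.
  ⇒ x = -6, 2, 4, 6

f''(x) = 4*x^3 - 18*x^2 - 56*x + 216
Second-derivative test at each critical point:
  f''(-6) = -960 < 0 → local maximum
  f''(2) = 64 > 0 → local minimum
  f''(4) = -40 < 0 → local maximum
  f''(6) = 96 > 0 → local minimum

Critical points: x = -6 (local maximum); x = 2 (local minimum); x = 4 (local maximum); x = 6 (local minimum)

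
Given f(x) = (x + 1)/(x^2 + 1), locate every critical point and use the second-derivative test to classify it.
f'(x) = (x^2 - 2*x*(x + 1) + 1)/(x^2 + 1)^2

Solve f'(x) = 0:
  f'(x) = -(x^2 + 2*x - 1)/(x^2 + 1)^2; the denominator is positive wherever f is defined, so f'(x) = 0 ⇔ -x^2 - 2*x + 1 = 0.
  x^2 + 2*x - 1 = 0 has no rational roots; quadratic formula: x = (-2 ± √8)/2.
  ⇒ x = -sqrt(2) - 1 ≈ -2.4142, -1 + sqrt(2) ≈ 0.4142

f''(x) = 2*(4*x^2*(x + 1) - (3*x + 1)*(x^2 + 1))/(x^2 + 1)^3
Second-derivative test at each critical point:
  f''(-2.4142) = 0.0607 > 0 → local minimum
  f''(0.4142) = -2.0607 < 0 → local maximum

Critical points: x = -sqrt(2) - 1 ≈ -2.4142 (local minimum); x = -1 + sqrt(2) ≈ 0.4142 (local maximum)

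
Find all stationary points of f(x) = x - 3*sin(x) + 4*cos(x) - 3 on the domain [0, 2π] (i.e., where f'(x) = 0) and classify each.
f'(x) = -4*sin(x) - 3*cos(x) + 1

Solve f'(x) = 0 on [0, 2π]:
  f'(x) = 0 ⇔ -4*sin(x) - 3*cos(x) = -1. Write the left side as R·cos(x + φ) with R = √((-3)² + 4²) = 5, cos φ = -3/5, sin φ = 4/5; then cos(x + φ) = -1/5. Solve for x and keep the solutions lying in [0, 2π].
  ⇒ x = atan((4 + 6*sqrt(6))/(3 - 8*sqrt(6))) + pi ≈ 2.2967, atan((4 - 6*sqrt(6))/(3 + 8*sqrt(6))) + 2*pi ≈ 5.8410

f''(x) = 3*sin(x) - 4*cos(x)
Second-derivative test at each critical point:
  f''(2.2967) = 4.8990 > 0 → local minimum
  f''(5.8410) = -4.8990 < 0 → local maximum

Critical points: x = atan((4 + 6*sqrt(6))/(3 - 8*sqrt(6))) + pi ≈ 2.2967 (local minimum); x = atan((4 - 6*sqrt(6))/(3 + 8*sqrt(6))) + 2*pi ≈ 5.8410 (local maximum)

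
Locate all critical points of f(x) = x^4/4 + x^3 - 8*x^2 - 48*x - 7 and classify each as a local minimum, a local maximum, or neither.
f'(x) = x^3 + 3*x^2 - 16*x - 48

Solve f'(x) = 0:
  Factor: x^3 + 3*x^2 - 16*x - 48 = (x - 4)*(x + 3)*(x + 4) = 0.
  ⇒ x = -4, -3, 4

f''(x) = 3*x^2 + 6*x - 16
Second-derivative test at each critical point:
  f''(-4) = 8 > 0 → local minimum
  f''(-3) = -7 < 0 → local maximum
  f''(4) = 56 > 0 → local minimum

Critical points: x = -4 (local minimum); x = -3 (local maximum); x = 4 (local minimum)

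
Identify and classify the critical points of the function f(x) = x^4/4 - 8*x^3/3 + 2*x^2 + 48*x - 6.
f'(x) = x^3 - 8*x^2 + 4*x + 48

Solve f'(x) = 0:
  Factor: x^3 - 8*x^2 + 4*x + 48 = (x - 6)*(x - 4)*(x + 2) = 0.
  ⇒ x = -2, 4, 6

f''(x) = 3*x^2 - 16*x + 4
Second-derivative test at each critical point:
  f''(-2) = 48 > 0 → local minimum
  f''(4) = -12 < 0 → local maximum
  f''(6) = 16 > 0 → local minimum

Critical points: x = -2 (local minimum); x = 4 (local maximum); x = 6 (local minimum)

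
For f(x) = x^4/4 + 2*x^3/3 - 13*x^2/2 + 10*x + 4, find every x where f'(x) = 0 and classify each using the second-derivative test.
f'(x) = x^3 + 2*x^2 - 13*x + 10

Solve f'(x) = 0:
  Factor: x^3 + 2*x^2 - 13*x + 10 = (x - 2)*(x - 1)*(x + 5) = 0.
  ⇒ x = -5, 1, 2

f''(x) = 3*x^2 + 4*x - 13
Second-derivative test at each critical point:
  f''(-5) = 42 > 0 → local minimum
  f''(1) = -6 < 0 → local maximum
  f''(2) = 7 > 0 → local minimum

Critical points: x = -5 (local minimum); x = 1 (local maximum); x = 2 (local minimum)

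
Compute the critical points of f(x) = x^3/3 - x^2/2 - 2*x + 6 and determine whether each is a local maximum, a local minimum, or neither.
f'(x) = x^2 - x - 2

Solve f'(x) = 0:
  Factor: x^2 - x - 2 = (x - 2)*(x + 1) = 0.
  ⇒ x = -1, 2

f''(x) = 2*x - 1
Second-derivative test at each critical point:
  f''(-1) = -3 < 0 → local maximum
  f''(2) = 3 > 0 → local minimum

Critical points: x = -1 (local maximum); x = 2 (local minimum)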